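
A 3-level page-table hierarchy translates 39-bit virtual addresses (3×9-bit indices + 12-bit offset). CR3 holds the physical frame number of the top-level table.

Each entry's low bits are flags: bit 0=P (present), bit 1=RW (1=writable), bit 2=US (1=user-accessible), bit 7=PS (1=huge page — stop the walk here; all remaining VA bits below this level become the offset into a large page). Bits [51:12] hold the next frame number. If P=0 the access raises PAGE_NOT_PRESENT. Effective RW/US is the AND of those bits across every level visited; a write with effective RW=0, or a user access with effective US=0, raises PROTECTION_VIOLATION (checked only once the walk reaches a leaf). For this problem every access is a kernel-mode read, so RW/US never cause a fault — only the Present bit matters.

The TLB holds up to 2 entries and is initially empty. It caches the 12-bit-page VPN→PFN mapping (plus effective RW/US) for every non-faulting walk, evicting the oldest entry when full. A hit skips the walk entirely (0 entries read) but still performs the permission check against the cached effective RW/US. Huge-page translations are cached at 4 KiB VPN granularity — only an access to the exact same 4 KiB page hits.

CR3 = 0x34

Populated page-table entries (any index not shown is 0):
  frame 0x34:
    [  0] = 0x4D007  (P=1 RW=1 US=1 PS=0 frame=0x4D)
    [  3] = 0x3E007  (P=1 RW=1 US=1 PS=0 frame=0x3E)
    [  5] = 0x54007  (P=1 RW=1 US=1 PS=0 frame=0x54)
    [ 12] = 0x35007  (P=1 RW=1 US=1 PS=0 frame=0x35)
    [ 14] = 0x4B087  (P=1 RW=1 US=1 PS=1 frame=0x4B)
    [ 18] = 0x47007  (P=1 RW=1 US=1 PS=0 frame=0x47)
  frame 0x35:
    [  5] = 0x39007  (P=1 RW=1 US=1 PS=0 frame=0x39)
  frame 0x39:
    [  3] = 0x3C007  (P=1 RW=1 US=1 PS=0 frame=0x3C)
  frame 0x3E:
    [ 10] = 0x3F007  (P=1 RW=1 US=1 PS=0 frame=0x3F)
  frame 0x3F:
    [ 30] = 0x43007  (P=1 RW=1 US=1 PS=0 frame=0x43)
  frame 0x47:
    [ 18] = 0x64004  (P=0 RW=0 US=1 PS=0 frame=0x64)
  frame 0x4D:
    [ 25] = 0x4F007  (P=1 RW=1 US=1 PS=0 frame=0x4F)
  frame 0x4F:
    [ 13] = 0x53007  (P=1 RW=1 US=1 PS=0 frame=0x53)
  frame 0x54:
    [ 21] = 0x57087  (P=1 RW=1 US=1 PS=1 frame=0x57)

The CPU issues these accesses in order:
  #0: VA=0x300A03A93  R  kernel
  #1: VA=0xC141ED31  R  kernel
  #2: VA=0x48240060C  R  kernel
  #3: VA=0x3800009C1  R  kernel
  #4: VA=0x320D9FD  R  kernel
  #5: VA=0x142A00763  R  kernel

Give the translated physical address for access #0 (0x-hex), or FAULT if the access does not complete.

Per-access translation:
#0 VA=0x300A03A93 (r,kernel):
  L0 @0x34[12] → 0x35007  P=1,RW=1,US=1,PS=0
  L1 @0x35[5] → 0x39007  P=1,RW=1,US=1,PS=0
  L2 @0x39[3] → 0x3C007  P=1,RW=1,US=1,PS=0
  → PA=0x3CA93  (3 entries read)
#1 VA=0xC141ED31 (r,kernel):
  L0 @0x34[3] → 0x3E007  P=1,RW=1,US=1,PS=0
  L1 @0x3E[10] → 0x3F007  P=1,RW=1,US=1,PS=0
  L2 @0x3F[30] → 0x43007  P=1,RW=1,US=1,PS=0
  → PA=0x43D31  (3 entries read)
#2 VA=0x48240060C (r,kernel):
  L0 @0x34[18] → 0x47007  P=1,RW=1,US=1,PS=0
  L1 @0x47[18] → 0x64004  P=0,RW=0,US=1,PS=0
  ⇒ fault: PAGE_NOT_PRESENT  — 2 lookups
#3 VA=0x3800009C1 (r,kernel):
  L0 @0x34[14] → 0x4B087  P=1,RW=1,US=1,PS=1
  → PA=0x4B9C1 (huge @L0)  (1 entries read)
#4 VA=0x320D9FD (r,kernel):
  L0 @0x34[0] → 0x4D007  P=1,RW=1,US=1,PS=0
  L1 @0x4D[25] → 0x4F007  P=1,RW=1,US=1,PS=0
  L2 @0x4F[13] → 0x53007  P=1,RW=1,US=1,PS=0
  → PA=0x539FD  (3 entries read)
#5 VA=0x142A00763 (r,kernel):
  L0 @0x34[5] → 0x54007  P=1,RW=1,US=1,PS=0
  L1 @0x54[21] → 0x57087  P=1,RW=1,US=1,PS=1
  → PA=0x57763 (huge @L1)  (2 entries read)

Access #0 PA: 0x3CA93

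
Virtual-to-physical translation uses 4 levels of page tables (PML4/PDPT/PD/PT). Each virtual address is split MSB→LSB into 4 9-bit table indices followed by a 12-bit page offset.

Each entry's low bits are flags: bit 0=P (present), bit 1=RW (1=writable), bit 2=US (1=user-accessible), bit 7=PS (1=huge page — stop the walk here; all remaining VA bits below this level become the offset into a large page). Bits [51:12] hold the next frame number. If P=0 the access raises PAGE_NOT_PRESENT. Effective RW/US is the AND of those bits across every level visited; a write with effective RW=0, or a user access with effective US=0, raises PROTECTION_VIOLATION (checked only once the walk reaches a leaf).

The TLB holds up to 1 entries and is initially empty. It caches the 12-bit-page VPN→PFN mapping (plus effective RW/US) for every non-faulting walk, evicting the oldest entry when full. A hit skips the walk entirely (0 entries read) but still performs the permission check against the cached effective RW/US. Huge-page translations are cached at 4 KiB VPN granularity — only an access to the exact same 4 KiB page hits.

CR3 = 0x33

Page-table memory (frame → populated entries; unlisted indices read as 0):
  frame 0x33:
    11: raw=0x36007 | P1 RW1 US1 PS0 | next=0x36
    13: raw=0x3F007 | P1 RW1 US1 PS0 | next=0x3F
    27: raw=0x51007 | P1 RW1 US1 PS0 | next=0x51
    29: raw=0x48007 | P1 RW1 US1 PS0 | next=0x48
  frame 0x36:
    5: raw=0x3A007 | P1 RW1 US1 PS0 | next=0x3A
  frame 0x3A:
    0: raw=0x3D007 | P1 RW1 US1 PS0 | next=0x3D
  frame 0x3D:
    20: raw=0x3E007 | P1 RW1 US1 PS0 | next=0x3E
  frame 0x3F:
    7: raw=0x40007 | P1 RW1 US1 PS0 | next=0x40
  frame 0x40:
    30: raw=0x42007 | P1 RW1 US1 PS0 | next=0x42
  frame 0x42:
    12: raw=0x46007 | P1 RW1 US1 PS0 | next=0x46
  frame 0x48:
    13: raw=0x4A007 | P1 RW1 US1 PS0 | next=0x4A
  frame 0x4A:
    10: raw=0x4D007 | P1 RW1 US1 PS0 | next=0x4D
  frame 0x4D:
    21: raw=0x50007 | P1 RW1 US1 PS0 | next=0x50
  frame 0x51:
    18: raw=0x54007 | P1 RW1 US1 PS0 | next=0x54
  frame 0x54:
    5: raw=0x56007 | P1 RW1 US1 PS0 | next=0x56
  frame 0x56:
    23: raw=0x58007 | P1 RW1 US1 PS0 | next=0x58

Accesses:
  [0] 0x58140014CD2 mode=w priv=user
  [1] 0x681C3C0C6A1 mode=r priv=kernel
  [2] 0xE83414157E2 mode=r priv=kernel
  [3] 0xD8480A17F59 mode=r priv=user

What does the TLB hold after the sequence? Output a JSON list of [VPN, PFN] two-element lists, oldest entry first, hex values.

Walk each access:
#0 VA=0x58140014CD2 (w,user):
  lvl0: tbl 0x33, slot 11 ⇒ 0x36007 (P1/RW1/US1/PS0)
  lvl1: tbl 0x36, slot 5 ⇒ 0x3A007 (P1/RW1/US1/PS0)
  lvl2: tbl 0x3A, slot 0 ⇒ 0x3D007 (P1/RW1/US1/PS0)
  lvl3: tbl 0x3D, slot 20 ⇒ 0x3E007 (P1/RW1/US1/PS0)
  → PA=0x3ECD2  (4 entries read)
#1 VA=0x681C3C0C6A1 (r,kernel):
  lvl0: tbl 0x33, slot 13 ⇒ 0x3F007 (P1/RW1/US1/PS0)
  lvl1: tbl 0x3F, slot 7 ⇒ 0x40007 (P1/RW1/US1/PS0)
  lvl2: tbl 0x40, slot 30 ⇒ 0x42007 (P1/RW1/US1/PS0)
  lvl3: tbl 0x42, slot 12 ⇒ 0x46007 (P1/RW1/US1/PS0)
  → PA=0x466A1  (4 entries read)
#2 VA=0xE83414157E2 (r,kernel):
  lvl0: tbl 0x33, slot 29 ⇒ 0x48007 (P1/RW1/US1/PS0)
  lvl1: tbl 0x48, slot 13 ⇒ 0x4A007 (P1/RW1/US1/PS0)
  lvl2: tbl 0x4A, slot 10 ⇒ 0x4D007 (P1/RW1/US1/PS0)
  lvl3: tbl 0x4D, slot 21 ⇒ 0x50007 (P1/RW1/US1/PS0)
  → PA=0x507E2  (4 entries read)
#3 VA=0xD8480A17F59 (r,user):
  lvl0: tbl 0x33, slot 27 ⇒ 0x51007 (P1/RW1/US1/PS0)
  lvl1: tbl 0x51, slot 18 ⇒ 0x54007 (P1/RW1/US1/PS0)
  lvl2: tbl 0x54, slot 5 ⇒ 0x56007 (P1/RW1/US1/PS0)
  lvl3: tbl 0x56, slot 23 ⇒ 0x58007 (P1/RW1/US1/PS0)
  → PA=0x58F59  (4 entries read)

TLB: [["0xD8480A17", "0x58"]]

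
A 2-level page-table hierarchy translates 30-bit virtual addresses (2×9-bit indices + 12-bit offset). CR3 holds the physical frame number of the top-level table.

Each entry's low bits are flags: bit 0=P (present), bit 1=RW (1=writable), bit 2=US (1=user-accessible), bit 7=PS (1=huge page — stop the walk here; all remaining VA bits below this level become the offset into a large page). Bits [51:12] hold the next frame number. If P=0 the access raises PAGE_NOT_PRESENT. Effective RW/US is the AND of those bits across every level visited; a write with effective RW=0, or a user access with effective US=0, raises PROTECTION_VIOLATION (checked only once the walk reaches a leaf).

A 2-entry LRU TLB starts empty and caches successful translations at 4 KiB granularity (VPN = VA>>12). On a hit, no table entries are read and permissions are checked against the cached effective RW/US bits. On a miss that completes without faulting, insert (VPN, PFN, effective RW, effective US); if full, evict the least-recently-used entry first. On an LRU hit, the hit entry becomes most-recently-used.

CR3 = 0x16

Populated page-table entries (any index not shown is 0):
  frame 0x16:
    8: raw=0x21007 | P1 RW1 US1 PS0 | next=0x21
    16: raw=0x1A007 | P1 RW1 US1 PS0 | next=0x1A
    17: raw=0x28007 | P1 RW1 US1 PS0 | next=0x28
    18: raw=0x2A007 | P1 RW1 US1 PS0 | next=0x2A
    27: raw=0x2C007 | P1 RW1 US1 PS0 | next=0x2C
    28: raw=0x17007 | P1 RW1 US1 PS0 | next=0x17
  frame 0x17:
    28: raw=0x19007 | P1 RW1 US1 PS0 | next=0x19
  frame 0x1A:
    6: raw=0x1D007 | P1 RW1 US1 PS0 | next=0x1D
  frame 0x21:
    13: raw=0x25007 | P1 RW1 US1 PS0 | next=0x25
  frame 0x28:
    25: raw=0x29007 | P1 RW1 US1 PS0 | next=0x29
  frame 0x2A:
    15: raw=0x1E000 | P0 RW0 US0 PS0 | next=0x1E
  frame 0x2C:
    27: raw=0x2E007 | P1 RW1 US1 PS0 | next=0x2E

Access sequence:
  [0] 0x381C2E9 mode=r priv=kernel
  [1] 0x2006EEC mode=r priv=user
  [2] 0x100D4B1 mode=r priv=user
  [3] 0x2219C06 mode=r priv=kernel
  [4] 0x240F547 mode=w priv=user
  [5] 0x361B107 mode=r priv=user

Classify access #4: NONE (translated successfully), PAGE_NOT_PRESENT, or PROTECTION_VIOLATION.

Walk each access:
#0 VA=0x381C2E9 (r,kernel):
  lvl0: tbl 0x16, slot 28 ⇒ 0x17007 (P1/RW1/US1/PS0)
  lvl1: tbl 0x17, slot 28 ⇒ 0x19007 (P1/RW1/US1/PS0)
  → PA=0x192E9  (2 entries read)
#1 VA=0x2006EEC (r,user):
  lvl0: tbl 0x16, slot 16 ⇒ 0x1A007 (P1/RW1/US1/PS0)
  lvl1: tbl 0x1A, slot 6 ⇒ 0x1D007 (P1/RW1/US1/PS0)
  → PA=0x1DEEC  (2 entries read)
#2 VA=0x100D4B1 (r,user):
  lvl0: tbl 0x16, slot 8 ⇒ 0x21007 (P1/RW1/US1/PS0)
  lvl1: tbl 0x21, slot 13 ⇒ 0x25007 (P1/RW1/US1/PS0)
  → PA=0x254B1  (2 entries read)
#3 VA=0x2219C06 (r,kernel):
  lvl0: tbl 0x16, slot 17 ⇒ 0x28007 (P1/RW1/US1/PS0)
  lvl1: tbl 0x28, slot 25 ⇒ 0x29007 (P1/RW1/US1/PS0)
  → PA=0x29C06  (2 entries read)
#4 VA=0x240F547 (w,user):
  lvl0: tbl 0x16, slot 18 ⇒ 0x2A007 (P1/RW1/US1/PS0)
  lvl1: tbl 0x2A, slot 15 ⇒ 0x1E000 (P0/RW0/US0/PS0)
  ⇒ fault: PAGE_NOT_PRESENT  — 2 lookups
#5 VA=0x361B107 (r,user):
  lvl0: tbl 0x16, slot 27 ⇒ 0x2C007 (P1/RW1/US1/PS0)
  lvl1: tbl 0x2C, slot 27 ⇒ 0x2E007 (P1/RW1/US1/PS0)
  → PA=0x2E107  (2 entries read)

Access #4 fault: PAGE_NOT_PRESENT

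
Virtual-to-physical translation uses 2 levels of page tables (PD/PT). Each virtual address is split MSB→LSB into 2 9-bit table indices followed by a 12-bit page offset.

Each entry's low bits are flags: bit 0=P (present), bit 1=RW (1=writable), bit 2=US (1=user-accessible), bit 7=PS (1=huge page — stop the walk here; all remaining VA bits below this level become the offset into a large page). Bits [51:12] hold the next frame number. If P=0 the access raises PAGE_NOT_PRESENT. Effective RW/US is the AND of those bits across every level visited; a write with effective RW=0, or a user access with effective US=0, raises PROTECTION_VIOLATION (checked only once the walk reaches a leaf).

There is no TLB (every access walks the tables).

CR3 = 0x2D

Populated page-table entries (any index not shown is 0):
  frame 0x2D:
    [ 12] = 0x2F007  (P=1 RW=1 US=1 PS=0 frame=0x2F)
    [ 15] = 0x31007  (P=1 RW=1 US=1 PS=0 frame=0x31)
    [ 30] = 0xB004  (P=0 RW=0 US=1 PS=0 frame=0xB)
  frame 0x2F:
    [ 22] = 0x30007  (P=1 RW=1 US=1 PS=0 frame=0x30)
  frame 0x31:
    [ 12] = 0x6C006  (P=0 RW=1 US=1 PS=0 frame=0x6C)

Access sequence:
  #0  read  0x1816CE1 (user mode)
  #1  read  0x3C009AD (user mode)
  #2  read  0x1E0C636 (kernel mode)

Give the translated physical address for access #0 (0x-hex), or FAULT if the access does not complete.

Per-access translation:
#0 VA=0x1816CE1 (r,user):
  L0 @0x2D[12] → 0x2F007  P=1,RW=1,US=1,PS=0
  L1 @0x2F[22] → 0x30007  P=1,RW=1,US=1,PS=0
  ⇒ phys 0x30CE1  [2 reads]
#1 VA=0x3C009AD (r,user):
  L0 @0x2D[30] → 0xB004  P=0,RW=0,US=1,PS=0
  → PAGE_NOT_PRESENT  (1 entries read)
#2 VA=0x1E0C636 (r,kernel):
  L0 @0x2D[15] → 0x31007  P=1,RW=1,US=1,PS=0
  L1 @0x31[12] → 0x6C006  P=0,RW=1,US=1,PS=0
  → PAGE_NOT_PRESENT  (2 entries read)

Access #0 PA: 0x30CE1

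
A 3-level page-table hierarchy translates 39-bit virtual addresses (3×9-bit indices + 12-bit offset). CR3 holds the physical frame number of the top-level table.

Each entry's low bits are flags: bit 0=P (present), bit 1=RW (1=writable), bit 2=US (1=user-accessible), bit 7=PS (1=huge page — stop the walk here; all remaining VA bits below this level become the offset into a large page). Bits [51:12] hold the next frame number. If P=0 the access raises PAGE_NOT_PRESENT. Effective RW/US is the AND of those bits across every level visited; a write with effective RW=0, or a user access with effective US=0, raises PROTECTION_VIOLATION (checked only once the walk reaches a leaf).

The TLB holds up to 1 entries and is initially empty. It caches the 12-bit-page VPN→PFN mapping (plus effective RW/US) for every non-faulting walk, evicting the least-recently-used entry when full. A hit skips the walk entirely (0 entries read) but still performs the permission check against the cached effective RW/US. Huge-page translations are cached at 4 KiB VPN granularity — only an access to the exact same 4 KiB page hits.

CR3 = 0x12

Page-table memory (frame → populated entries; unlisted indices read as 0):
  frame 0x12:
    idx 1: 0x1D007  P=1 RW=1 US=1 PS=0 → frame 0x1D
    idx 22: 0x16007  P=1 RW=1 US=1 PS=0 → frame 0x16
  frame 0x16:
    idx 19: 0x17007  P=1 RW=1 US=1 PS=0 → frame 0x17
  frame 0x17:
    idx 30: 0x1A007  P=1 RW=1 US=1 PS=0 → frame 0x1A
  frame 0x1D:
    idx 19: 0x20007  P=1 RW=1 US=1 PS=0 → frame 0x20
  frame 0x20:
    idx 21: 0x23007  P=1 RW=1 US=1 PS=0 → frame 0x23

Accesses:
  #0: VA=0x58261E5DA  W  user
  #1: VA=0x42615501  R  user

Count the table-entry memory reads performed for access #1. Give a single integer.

Walk each access:
#0 VA=0x58261E5DA (w,user):
  L0 @0x12[22] → 0x16007  P=1,RW=1,US=1,PS=0
  L1 @0x16[19] → 0x17007  P=1,RW=1,US=1,PS=0
  L2 @0x17[30] → 0x1A007  P=1,RW=1,US=1,PS=0
  → PA=0x1A5DA  (3 entries read)
#1 VA=0x42615501 (r,user):
  L0 @0x12[1] → 0x1D007  P=1,RW=1,US=1,PS=0
  L1 @0x1D[19] → 0x20007  P=1,RW=1,US=1,PS=0
  L2 @0x20[21] → 0x23007  P=1,RW=1,US=1,PS=0
  → PA=0x23501  (3 entries read)

Entries read for #1: 3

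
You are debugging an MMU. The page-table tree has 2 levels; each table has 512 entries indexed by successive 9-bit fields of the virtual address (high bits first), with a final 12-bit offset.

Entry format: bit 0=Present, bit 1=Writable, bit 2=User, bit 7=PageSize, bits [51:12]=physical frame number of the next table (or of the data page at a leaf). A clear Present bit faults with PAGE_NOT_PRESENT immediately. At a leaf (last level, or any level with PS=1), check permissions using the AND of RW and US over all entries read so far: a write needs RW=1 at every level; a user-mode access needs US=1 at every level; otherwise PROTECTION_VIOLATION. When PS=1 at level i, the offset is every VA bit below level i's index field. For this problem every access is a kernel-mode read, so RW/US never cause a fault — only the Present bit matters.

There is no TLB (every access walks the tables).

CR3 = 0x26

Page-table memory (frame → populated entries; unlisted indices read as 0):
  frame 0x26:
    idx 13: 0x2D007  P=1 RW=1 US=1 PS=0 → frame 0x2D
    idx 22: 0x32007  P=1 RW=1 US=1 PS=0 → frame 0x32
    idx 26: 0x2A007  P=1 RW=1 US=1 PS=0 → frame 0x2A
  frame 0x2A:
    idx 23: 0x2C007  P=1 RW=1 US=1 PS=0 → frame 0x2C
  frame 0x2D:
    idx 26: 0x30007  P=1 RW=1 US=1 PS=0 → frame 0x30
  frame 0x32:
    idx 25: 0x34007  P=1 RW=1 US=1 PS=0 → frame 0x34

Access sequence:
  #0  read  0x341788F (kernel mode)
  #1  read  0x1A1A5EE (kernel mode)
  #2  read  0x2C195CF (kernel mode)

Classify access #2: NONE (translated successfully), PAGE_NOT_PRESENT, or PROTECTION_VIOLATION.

Trace:
#0 VA=0x341788F (r,kernel):
  [0] read 0x26 idx=26: raw=0x2A007 flags P=1 W=1 U=1 S=0
  [1] read 0x2A idx=23: raw=0x2C007 flags P=1 W=1 U=1 S=0
  ✓ 0x2C88F  — 2 lookups
#1 VA=0x1A1A5EE (r,kernel):
  [0] read 0x26 idx=13: raw=0x2D007 flags P=1 W=1 U=1 S=0
  [1] read 0x2D idx=26: raw=0x30007 flags P=1 W=1 U=1 S=0
  ✓ 0x305EE  — 2 lookups
#2 VA=0x2C195CF (r,kernel):
  [0] read 0x26 idx=22: raw=0x32007 flags P=1 W=1 U=1 S=0
  [1] read 0x32 idx=25: raw=0x34007 flags P=1 W=1 U=1 S=0
  ✓ 0x345CF  — 2 lookups

Access #2 fault: NONE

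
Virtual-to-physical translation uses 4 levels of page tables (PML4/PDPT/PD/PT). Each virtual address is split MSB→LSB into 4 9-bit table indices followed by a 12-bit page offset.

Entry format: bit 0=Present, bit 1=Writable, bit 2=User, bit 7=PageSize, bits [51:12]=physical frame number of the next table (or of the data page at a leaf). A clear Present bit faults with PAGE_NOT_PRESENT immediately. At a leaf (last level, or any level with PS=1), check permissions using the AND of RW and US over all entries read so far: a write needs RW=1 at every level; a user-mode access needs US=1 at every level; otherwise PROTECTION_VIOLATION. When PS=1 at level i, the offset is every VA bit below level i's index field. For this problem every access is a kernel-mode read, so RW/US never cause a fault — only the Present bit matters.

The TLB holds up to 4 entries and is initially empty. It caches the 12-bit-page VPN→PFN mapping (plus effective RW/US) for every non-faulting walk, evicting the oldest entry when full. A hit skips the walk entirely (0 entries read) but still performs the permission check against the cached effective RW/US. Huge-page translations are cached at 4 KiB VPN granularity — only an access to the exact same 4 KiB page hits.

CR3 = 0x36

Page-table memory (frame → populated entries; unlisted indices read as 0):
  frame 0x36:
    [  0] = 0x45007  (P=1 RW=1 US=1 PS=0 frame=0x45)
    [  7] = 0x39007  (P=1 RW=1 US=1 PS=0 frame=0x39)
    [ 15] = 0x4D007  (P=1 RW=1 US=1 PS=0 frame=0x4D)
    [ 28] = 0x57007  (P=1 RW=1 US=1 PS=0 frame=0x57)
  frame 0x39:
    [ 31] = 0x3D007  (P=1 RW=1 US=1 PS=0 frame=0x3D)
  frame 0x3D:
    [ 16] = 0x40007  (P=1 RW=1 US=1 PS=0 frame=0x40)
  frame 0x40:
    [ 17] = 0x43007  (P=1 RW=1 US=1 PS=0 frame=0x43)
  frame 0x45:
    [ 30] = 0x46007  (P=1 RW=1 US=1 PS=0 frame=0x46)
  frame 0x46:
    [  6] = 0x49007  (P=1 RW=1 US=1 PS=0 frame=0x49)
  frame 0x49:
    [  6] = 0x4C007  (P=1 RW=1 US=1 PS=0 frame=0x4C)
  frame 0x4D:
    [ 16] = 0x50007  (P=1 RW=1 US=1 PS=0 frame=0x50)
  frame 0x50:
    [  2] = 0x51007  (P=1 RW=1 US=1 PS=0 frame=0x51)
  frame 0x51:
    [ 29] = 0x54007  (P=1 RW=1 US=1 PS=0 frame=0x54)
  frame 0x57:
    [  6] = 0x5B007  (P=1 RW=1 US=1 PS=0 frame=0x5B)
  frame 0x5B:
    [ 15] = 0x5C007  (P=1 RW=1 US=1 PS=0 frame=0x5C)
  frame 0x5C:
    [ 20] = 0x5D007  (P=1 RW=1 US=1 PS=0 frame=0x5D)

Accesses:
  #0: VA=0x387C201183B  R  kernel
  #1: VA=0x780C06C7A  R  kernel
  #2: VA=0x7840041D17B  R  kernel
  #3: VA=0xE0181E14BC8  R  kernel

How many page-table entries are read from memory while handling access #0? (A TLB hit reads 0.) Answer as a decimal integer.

Per-access translation:
#0 VA=0x387C201183B (r,kernel):
  [0] read 0x36 idx=7: raw=0x39007 flags P=1 W=1 U=1 S=0
  [1] read 0x39 idx=31: raw=0x3D007 flags P=1 W=1 U=1 S=0
  [2] read 0x3D idx=16: raw=0x40007 flags P=1 W=1 U=1 S=0
  [3] read 0x40 idx=17: raw=0x43007 flags P=1 W=1 U=1 S=0
  → PA=0x4383B  (4 entries read)
#1 VA=0x780C06C7A (r,kernel):
  [0] read 0x36 idx=0: raw=0x45007 flags P=1 W=1 U=1 S=0
  [1] read 0x45 idx=30: raw=0x46007 flags P=1 W=1 U=1 S=0
  [2] read 0x46 idx=6: raw=0x49007 flags P=1 W=1 U=1 S=0
  [3] read 0x49 idx=6: raw=0x4C007 flags P=1 W=1 U=1 S=0
  → PA=0x4CC7A  (4 entries read)
#2 VA=0x7840041D17B (r,kernel):
  [0] read 0x36 idx=15: raw=0x4D007 flags P=1 W=1 U=1 S=0
  [1] read 0x4D idx=16: raw=0x50007 flags P=1 W=1 U=1 S=0
  [2] read 0x50 idx=2: raw=0x51007 flags P=1 W=1 U=1 S=0
  [3] read 0x51 idx=29: raw=0x54007 flags P=1 W=1 U=1 S=0
  → PA=0x5417B  (4 entries read)
#3 VA=0xE0181E14BC8 (r,kernel):
  [0] read 0x36 idx=28: raw=0x57007 flags P=1 W=1 U=1 S=0
  [1] read 0x57 idx=6: raw=0x5B007 flags P=1 W=1 U=1 S=0
  [2] read 0x5B idx=15: raw=0x5C007 flags P=1 W=1 U=1 S=0
  [3] read 0x5C idx=20: raw=0x5D007 flags P=1 W=1 U=1 S=0
  → PA=0x5DBC8  (4 entries read)

Entries read for #0: 4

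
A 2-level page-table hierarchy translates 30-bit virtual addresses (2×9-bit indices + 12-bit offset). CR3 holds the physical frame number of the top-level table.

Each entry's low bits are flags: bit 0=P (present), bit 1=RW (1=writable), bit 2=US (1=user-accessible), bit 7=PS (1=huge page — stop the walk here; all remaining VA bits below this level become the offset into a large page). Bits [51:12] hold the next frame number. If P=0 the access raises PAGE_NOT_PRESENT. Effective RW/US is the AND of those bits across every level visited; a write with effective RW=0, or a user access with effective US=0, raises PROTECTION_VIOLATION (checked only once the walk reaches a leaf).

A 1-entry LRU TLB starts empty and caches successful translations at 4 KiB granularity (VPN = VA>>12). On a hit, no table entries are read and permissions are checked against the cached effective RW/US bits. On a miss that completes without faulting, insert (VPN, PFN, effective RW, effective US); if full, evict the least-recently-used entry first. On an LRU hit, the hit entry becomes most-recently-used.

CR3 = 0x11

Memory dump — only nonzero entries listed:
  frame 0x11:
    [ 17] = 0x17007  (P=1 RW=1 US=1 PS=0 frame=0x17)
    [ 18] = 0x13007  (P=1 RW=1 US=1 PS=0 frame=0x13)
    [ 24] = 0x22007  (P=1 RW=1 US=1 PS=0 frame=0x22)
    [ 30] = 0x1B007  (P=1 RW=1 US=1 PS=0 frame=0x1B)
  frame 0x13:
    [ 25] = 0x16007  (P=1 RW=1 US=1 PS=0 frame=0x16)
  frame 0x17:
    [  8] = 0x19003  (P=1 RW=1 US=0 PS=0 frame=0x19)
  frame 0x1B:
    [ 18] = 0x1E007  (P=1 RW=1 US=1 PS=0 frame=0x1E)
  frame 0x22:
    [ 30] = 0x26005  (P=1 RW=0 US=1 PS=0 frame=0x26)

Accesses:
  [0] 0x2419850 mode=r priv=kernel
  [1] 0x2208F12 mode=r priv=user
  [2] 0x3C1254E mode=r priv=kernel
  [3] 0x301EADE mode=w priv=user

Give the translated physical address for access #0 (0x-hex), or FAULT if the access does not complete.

Trace:
#0 VA=0x2419850 (r,kernel):
  [0] read 0x11 idx=18: raw=0x13007 flags P=1 W=1 U=1 S=0
  [1] read 0x13 idx=25: raw=0x16007 flags P=1 W=1 U=1 S=0
  ⇒ phys 0x16850  [2 reads]
#1 VA=0x2208F12 (r,user):
  [0] read 0x11 idx=17: raw=0x17007 flags P=1 W=1 U=1 S=0
  [1] read 0x17 idx=8: raw=0x19003 flags P=1 W=1 U=0 S=0
  ✗ PROTECTION_VIOLATION  [2 reads]
#2 VA=0x3C1254E (r,kernel):
  [0] read 0x11 idx=30: raw=0x1B007 flags P=1 W=1 U=1 S=0
  [1] read 0x1B idx=18: raw=0x1E007 flags P=1 W=1 U=1 S=0
  ⇒ phys 0x1E54E  [2 reads]
#3 VA=0x301EADE (w,user):
  [0] read 0x11 idx=24: raw=0x22007 flags P=1 W=1 U=1 S=0
  [1] read 0x22 idx=30: raw=0x26005 flags P=1 W=0 U=1 S=0
  ✗ PROTECTION_VIOLATION  [2 reads]

Access #0 PA: 0x16850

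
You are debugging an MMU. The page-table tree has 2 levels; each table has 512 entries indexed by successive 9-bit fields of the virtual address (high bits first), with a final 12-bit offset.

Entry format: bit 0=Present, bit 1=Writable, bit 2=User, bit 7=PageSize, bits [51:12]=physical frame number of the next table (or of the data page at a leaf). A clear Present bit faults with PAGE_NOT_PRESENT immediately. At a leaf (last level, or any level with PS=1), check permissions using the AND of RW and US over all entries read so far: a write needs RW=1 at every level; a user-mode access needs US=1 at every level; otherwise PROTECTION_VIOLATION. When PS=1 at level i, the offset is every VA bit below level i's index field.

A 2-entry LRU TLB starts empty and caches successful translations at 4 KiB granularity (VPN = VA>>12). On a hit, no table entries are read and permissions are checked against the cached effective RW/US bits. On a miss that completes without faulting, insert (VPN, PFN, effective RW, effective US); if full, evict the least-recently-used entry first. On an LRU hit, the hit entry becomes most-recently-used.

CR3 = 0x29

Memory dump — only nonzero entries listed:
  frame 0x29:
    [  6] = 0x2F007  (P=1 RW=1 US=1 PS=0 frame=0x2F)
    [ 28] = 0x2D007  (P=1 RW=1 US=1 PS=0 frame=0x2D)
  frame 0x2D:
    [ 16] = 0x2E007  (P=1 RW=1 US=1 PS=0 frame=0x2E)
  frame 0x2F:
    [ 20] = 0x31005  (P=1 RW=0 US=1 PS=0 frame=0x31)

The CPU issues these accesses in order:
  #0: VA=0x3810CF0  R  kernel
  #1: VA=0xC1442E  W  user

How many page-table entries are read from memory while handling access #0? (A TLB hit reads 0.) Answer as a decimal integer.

Walk each access:
#0 VA=0x3810CF0 (r,kernel):
  lvl0: tbl 0x29, slot 28 ⇒ 0x2D007 (P1/RW1/US1/PS0)
  lvl1: tbl 0x2D, slot 16 ⇒ 0x2E007 (P1/RW1/US1/PS0)
  ✓ 0x2ECF0  — 2 lookups
#1 VA=0xC1442E (w,user):
  lvl0: tbl 0x29, slot 6 ⇒ 0x2F007 (P1/RW1/US1/PS0)
  lvl1: tbl 0x2F, slot 20 ⇒ 0x31005 (P1/RW0/US1/PS0)
  ✗ PROTECTION_VIOLATION  [2 reads]

Entries read for #0: 2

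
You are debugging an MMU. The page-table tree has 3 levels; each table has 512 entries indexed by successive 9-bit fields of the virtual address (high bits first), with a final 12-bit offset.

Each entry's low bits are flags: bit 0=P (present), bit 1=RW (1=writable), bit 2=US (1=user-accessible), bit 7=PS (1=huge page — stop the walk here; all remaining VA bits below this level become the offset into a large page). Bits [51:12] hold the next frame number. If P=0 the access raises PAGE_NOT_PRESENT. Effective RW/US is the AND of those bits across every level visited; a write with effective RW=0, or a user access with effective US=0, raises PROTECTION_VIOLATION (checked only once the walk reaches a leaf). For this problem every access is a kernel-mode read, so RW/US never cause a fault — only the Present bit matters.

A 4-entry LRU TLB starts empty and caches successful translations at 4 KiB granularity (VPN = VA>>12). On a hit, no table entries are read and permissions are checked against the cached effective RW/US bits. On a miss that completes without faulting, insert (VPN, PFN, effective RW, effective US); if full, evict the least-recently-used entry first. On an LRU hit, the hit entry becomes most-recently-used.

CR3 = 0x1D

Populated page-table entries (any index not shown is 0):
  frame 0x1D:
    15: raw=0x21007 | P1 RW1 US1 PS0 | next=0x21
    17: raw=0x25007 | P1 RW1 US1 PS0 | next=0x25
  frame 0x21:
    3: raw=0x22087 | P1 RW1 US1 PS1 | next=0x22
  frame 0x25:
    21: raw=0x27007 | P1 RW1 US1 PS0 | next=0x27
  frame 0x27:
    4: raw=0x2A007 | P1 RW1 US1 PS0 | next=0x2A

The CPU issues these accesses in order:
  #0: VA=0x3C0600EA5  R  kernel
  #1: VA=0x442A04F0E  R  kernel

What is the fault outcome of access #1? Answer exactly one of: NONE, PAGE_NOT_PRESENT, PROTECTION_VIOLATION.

Per-access translation:
#0 VA=0x3C0600EA5 (r,kernel):
  [0] read 0x1D idx=15: raw=0x21007 flags P=1 W=1 U=1 S=0
  [1] read 0x21 idx=3: raw=0x22087 flags P=1 W=1 U=1 S=1
  ⇒ phys 0x22EA5 (huge @L1)  [2 reads]
#1 VA=0x442A04F0E (r,kernel):
  [0] read 0x1D idx=17: raw=0x25007 flags P=1 W=1 U=1 S=0
  [1] read 0x25 idx=21: raw=0x27007 flags P=1 W=1 U=1 S=0
  [2] read 0x27 idx=4: raw=0x2A007 flags P=1 W=1 U=1 S=0
  ⇒ phys 0x2AF0E  [3 reads]

Access #1 fault: NONE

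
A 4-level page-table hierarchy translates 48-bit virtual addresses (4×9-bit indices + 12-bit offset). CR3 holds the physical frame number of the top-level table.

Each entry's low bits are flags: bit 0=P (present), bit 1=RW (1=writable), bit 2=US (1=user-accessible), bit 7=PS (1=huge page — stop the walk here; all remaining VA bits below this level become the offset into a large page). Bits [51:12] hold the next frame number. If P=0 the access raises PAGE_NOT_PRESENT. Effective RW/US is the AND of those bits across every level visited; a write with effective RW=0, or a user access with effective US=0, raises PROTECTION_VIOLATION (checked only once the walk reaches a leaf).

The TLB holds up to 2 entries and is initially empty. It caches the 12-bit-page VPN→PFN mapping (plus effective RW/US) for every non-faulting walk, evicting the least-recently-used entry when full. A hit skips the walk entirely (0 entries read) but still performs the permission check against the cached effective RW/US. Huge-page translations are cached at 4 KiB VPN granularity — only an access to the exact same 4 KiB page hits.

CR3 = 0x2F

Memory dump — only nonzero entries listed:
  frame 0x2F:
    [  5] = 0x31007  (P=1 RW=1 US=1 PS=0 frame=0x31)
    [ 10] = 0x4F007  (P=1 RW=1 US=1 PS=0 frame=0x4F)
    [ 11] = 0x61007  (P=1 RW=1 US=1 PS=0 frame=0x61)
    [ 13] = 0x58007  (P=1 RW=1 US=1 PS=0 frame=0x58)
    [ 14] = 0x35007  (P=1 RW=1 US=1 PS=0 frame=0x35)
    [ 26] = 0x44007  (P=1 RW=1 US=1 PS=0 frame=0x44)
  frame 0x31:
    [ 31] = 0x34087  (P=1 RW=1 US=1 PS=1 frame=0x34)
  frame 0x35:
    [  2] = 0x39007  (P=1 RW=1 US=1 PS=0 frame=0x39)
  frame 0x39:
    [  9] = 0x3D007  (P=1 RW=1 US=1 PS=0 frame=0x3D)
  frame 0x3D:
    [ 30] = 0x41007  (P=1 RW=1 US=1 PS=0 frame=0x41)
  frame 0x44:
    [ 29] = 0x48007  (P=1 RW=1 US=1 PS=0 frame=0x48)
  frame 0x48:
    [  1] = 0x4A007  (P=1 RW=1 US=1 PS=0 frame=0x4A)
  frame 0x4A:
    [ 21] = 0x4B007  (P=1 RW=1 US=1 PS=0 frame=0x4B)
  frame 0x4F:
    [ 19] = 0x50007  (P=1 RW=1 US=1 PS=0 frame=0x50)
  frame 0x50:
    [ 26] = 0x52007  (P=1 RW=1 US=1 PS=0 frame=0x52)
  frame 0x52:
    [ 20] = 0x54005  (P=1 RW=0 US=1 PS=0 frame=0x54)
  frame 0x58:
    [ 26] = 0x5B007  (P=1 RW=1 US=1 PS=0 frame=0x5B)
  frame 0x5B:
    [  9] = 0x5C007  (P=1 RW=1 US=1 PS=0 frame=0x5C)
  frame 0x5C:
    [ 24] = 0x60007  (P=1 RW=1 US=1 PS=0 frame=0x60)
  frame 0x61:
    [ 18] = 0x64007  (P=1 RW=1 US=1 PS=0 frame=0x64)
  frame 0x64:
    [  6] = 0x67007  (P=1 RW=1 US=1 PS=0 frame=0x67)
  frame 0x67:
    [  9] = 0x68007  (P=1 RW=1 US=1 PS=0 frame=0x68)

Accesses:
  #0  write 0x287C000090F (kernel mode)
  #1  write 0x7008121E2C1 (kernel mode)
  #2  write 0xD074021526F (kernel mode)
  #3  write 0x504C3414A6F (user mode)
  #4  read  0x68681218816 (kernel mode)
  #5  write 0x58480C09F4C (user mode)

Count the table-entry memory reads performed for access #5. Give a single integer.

Per-access translation:
#0 VA=0x287C000090F (w,kernel):
  L0: frame=0x2F idx=5 entry=0x31007 [P=1 RW=1 US=1 PS=0]
  L1: frame=0x31 idx=31 entry=0x34087 [P=1 RW=1 US=1 PS=1]
  → PA=0x3490F (huge @L1)  (2 entries read)
#1 VA=0x7008121E2C1 (w,kernel):
  L0: frame=0x2F idx=14 entry=0x35007 [P=1 RW=1 US=1 PS=0]
  L1: frame=0x35 idx=2 entry=0x39007 [P=1 RW=1 US=1 PS=0]
  L2: frame=0x39 idx=9 entry=0x3D007 [P=1 RW=1 US=1 PS=0]
  L3: frame=0x3D idx=30 entry=0x41007 [P=1 RW=1 US=1 PS=0]
  → PA=0x412C1  (4 entries read)
#2 VA=0xD074021526F (w,kernel):
  L0: frame=0x2F idx=26 entry=0x44007 [P=1 RW=1 US=1 PS=0]
  L1: frame=0x44 idx=29 entry=0x48007 [P=1 RW=1 US=1 PS=0]
  L2: frame=0x48 idx=1 entry=0x4A007 [P=1 RW=1 US=1 PS=0]
  L3: frame=0x4A idx=21 entry=0x4B007 [P=1 RW=1 US=1 PS=0]
  → PA=0x4B26F  (4 entries read)
#3 VA=0x504C3414A6F (w,user):
  L0: frame=0x2F idx=10 entry=0x4F007 [P=1 RW=1 US=1 PS=0]
  L1: frame=0x4F idx=19 entry=0x50007 [P=1 RW=1 US=1 PS=0]
  L2: frame=0x50 idx=26 entry=0x52007 [P=1 RW=1 US=1 PS=0]
  L3: frame=0x52 idx=20 entry=0x54005 [P=1 RW=0 US=1 PS=0]
  → PROTECTION_VIOLATION  (4 entries read)
#4 VA=0x68681218816 (r,kernel):
  L0: frame=0x2F idx=13 entry=0x58007 [P=1 RW=1 US=1 PS=0]
  L1: frame=0x58 idx=26 entry=0x5B007 [P=1 RW=1 US=1 PS=0]
  L2: frame=0x5B idx=9 entry=0x5C007 [P=1 RW=1 US=1 PS=0]
  L3: frame=0x5C idx=24 entry=0x60007 [P=1 RW=1 US=1 PS=0]
  → PA=0x60816  (4 entries read)
#5 VA=0x58480C09F4C (w,user):
  L0: frame=0x2F idx=11 entry=0x61007 [P=1 RW=1 US=1 PS=0]
  L1: frame=0x61 idx=18 entry=0x64007 [P=1 RW=1 US=1 PS=0]
  L2: frame=0x64 idx=6 entry=0x67007 [P=1 RW=1 US=1 PS=0]
  L3: frame=0x67 idx=9 entry=0x68007 [P=1 RW=1 US=1 PS=0]
  → PA=0x68F4C  (4 entries read)

Entries read for #5: 4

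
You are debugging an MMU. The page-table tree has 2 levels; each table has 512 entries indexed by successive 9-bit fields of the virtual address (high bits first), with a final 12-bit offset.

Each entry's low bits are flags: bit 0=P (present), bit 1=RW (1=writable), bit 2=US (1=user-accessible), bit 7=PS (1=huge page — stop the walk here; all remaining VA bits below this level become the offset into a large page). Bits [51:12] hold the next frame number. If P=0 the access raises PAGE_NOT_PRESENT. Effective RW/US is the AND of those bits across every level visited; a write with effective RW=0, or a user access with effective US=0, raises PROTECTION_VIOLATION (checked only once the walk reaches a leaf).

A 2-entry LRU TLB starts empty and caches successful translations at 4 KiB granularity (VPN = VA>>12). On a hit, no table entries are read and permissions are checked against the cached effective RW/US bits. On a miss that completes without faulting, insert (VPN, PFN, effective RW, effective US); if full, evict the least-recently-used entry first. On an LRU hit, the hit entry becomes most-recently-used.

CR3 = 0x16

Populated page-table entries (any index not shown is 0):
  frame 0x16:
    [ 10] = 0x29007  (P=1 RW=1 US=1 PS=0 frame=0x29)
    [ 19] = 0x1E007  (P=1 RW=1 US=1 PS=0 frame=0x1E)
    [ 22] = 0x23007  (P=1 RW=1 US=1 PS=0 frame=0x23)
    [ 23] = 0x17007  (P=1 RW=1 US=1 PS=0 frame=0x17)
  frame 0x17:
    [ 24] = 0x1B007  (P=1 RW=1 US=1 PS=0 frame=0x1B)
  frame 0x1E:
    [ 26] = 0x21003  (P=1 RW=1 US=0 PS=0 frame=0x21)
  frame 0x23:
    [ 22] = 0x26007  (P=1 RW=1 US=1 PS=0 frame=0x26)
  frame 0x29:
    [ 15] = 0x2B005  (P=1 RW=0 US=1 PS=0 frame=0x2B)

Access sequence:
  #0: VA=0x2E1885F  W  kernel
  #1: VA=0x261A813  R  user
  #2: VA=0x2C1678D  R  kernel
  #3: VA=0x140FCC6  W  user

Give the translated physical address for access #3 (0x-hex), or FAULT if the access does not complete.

Per-access translation:
#0 VA=0x2E1885F (w,kernel):
  [0] read 0x16 idx=23: raw=0x17007 flags P=1 W=1 U=1 S=0
  [1] read 0x17 idx=24: raw=0x1B007 flags P=1 W=1 U=1 S=0
  → PA=0x1B85F  (2 entries read)
#1 VA=0x261A813 (r,user):
  [0] read 0x16 idx=19: raw=0x1E007 flags P=1 W=1 U=1 S=0
  [1] read 0x1E idx=26: raw=0x21003 flags P=1 W=1 U=0 S=0
  ⇒ fault: PROTECTION_VIOLATION  — 2 lookups
#2 VA=0x2C1678D (r,kernel):
  [0] read 0x16 idx=22: raw=0x23007 flags P=1 W=1 U=1 S=0
  [1] read 0x23 idx=22: raw=0x26007 flags P=1 W=1 U=1 S=0
  → PA=0x2678D  (2 entries read)
#3 VA=0x140FCC6 (w,user):
  [0] read 0x16 idx=10: raw=0x29007 flags P=1 W=1 U=1 S=0
  [1] read 0x29 idx=15: raw=0x2B005 flags P=1 W=0 U=1 S=0
  ⇒ fault: PROTECTION_VIOLATION  — 2 lookups

Access #3 PA: FAULT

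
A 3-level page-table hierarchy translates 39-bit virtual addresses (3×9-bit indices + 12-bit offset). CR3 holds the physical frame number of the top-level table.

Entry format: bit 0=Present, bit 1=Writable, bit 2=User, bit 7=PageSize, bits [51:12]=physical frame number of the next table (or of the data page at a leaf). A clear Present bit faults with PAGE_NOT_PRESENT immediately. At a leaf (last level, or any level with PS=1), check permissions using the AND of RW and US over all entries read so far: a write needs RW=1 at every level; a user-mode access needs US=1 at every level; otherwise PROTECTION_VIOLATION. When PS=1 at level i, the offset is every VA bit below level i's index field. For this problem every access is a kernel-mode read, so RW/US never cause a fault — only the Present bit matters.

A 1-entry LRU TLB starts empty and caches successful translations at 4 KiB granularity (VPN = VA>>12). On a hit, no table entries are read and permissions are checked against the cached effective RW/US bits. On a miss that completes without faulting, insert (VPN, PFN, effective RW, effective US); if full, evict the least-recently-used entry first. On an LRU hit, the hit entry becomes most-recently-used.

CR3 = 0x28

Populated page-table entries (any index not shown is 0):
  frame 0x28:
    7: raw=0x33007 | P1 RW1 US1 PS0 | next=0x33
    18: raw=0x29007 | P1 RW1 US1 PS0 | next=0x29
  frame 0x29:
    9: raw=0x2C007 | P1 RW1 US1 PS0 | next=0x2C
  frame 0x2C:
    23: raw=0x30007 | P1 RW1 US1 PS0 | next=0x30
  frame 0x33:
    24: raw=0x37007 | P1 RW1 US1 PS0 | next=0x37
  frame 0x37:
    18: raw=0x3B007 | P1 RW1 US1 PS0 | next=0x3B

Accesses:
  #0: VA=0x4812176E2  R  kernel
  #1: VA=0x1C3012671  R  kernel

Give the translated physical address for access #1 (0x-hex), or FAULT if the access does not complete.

Per-access translation:
#0 VA=0x4812176E2 (r,kernel):
  lvl0: tbl 0x28, slot 18 ⇒ 0x29007 (P1/RW1/US1/PS0)
  lvl1: tbl 0x29, slot 9 ⇒ 0x2C007 (P1/RW1/US1/PS0)
  lvl2: tbl 0x2C, slot 23 ⇒ 0x30007 (P1/RW1/US1/PS0)
  ✓ 0x306E2  — 3 lookups
#1 VA=0x1C3012671 (r,kernel):
  lvl0: tbl 0x28, slot 7 ⇒ 0x33007 (P1/RW1/US1/PS0)
  lvl1: tbl 0x33, slot 24 ⇒ 0x37007 (P1/RW1/US1/PS0)
  lvl2: tbl 0x37, slot 18 ⇒ 0x3B007 (P1/RW1/US1/PS0)
  ✓ 0x3B671  — 3 lookups

Access #1 PA: 0x3B671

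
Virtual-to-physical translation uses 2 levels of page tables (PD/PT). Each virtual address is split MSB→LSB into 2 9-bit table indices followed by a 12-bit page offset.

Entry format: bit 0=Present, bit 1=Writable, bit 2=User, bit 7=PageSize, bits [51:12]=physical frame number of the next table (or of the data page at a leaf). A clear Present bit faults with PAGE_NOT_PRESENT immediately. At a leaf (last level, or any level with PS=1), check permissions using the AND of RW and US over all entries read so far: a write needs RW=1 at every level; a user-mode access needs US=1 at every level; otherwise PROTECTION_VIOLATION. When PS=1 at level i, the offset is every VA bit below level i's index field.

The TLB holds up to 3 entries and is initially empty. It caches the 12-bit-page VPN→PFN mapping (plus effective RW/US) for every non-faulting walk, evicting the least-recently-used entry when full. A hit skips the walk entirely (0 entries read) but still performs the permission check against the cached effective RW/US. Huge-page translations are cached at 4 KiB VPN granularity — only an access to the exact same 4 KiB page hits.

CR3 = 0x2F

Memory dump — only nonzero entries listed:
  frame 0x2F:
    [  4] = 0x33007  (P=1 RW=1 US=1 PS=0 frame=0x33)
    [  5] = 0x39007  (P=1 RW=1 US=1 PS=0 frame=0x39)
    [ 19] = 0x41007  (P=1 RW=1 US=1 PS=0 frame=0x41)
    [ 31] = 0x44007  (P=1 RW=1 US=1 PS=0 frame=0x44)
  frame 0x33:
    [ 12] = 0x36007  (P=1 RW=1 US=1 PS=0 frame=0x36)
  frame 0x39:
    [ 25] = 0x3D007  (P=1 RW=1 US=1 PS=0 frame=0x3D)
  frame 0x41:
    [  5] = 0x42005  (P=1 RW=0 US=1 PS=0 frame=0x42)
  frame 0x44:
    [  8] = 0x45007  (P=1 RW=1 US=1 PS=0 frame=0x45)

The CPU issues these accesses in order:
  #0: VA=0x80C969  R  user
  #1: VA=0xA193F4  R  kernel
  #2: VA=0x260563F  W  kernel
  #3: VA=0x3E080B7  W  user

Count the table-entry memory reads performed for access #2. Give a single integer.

Walk each access:
#0 VA=0x80C969 (r,user):
  lvl0: tbl 0x2F, slot 4 ⇒ 0x33007 (P1/RW1/US1/PS0)
  lvl1: tbl 0x33, slot 12 ⇒ 0x36007 (P1/RW1/US1/PS0)
  → PA=0x36969  (2 entries read)
#1 VA=0xA193F4 (r,kernel):
  lvl0: tbl 0x2F, slot 5 ⇒ 0x39007 (P1/RW1/US1/PS0)
  lvl1: tbl 0x39, slot 25 ⇒ 0x3D007 (P1/RW1/US1/PS0)
  → PA=0x3D3F4  (2 entries read)
#2 VA=0x260563F (w,kernel):
  lvl0: tbl 0x2F, slot 19 ⇒ 0x41007 (P1/RW1/US1/PS0)
  lvl1: tbl 0x41, slot 5 ⇒ 0x42005 (P1/RW0/US1/PS0)
  ✗ PROTECTION_VIOLATION  [2 reads]
#3 VA=0x3E080B7 (w,user):
  lvl0: tbl 0x2F, slot 31 ⇒ 0x44007 (P1/RW1/US1/PS0)
  lvl1: tbl 0x44, slot 8 ⇒ 0x45007 (P1/RW1/US1/PS0)
  → PA=0x450B7  (2 entries read)

Entries read for #2: 2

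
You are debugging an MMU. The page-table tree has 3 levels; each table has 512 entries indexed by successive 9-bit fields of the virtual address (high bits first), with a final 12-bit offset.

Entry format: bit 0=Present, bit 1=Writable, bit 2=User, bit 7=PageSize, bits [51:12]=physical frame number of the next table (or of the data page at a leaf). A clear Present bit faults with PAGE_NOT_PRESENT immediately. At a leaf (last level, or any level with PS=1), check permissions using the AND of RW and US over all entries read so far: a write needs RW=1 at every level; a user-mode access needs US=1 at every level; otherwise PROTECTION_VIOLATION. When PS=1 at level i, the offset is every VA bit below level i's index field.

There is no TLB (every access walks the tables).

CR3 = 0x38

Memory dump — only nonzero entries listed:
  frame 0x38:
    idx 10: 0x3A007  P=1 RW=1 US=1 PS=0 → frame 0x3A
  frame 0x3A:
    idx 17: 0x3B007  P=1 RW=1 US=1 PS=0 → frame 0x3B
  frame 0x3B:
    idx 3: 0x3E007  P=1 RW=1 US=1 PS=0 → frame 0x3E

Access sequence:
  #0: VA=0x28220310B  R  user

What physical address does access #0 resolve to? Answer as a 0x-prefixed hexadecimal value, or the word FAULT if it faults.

Trace:
#0 VA=0x28220310B (r,user):
  [0] read 0x38 idx=10: raw=0x3A007 flags P=1 W=1 U=1 S=0
  [1] read 0x3A idx=17: raw=0x3B007 flags P=1 W=1 U=1 S=0
  [2] read 0x3B idx=3: raw=0x3E007 flags P=1 W=1 U=1 S=0
  → PA=0x3E10B  (3 entries read)

Access #0 PA: 0x3E10B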